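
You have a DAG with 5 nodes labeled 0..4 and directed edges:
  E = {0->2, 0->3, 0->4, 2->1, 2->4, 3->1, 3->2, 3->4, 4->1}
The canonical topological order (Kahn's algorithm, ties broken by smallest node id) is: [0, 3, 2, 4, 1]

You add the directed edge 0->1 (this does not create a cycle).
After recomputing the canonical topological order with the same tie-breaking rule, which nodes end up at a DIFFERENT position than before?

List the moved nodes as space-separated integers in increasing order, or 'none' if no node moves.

Old toposort: [0, 3, 2, 4, 1]
Added edge 0->1
Recompute Kahn (smallest-id tiebreak):
  initial in-degrees: [0, 4, 2, 1, 3]
  ready (indeg=0): [0]
  pop 0: indeg[1]->3; indeg[2]->1; indeg[3]->0; indeg[4]->2 | ready=[3] | order so far=[0]
  pop 3: indeg[1]->2; indeg[2]->0; indeg[4]->1 | ready=[2] | order so far=[0, 3]
  pop 2: indeg[1]->1; indeg[4]->0 | ready=[4] | order so far=[0, 3, 2]
  pop 4: indeg[1]->0 | ready=[1] | order so far=[0, 3, 2, 4]
  pop 1: no out-edges | ready=[] | order so far=[0, 3, 2, 4, 1]
New canonical toposort: [0, 3, 2, 4, 1]
Compare positions:
  Node 0: index 0 -> 0 (same)
  Node 1: index 4 -> 4 (same)
  Node 2: index 2 -> 2 (same)
  Node 3: index 1 -> 1 (same)
  Node 4: index 3 -> 3 (same)
Nodes that changed position: none

Answer: none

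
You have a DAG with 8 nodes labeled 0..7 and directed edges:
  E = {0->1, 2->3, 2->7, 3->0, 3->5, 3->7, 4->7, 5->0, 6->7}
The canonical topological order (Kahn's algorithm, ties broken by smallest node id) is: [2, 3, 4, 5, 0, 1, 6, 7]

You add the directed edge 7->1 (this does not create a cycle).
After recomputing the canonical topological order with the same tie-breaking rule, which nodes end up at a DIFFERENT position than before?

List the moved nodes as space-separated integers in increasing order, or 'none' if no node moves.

Answer: 1 6 7

Derivation:
Old toposort: [2, 3, 4, 5, 0, 1, 6, 7]
Added edge 7->1
Recompute Kahn (smallest-id tiebreak):
  initial in-degrees: [2, 2, 0, 1, 0, 1, 0, 4]
  ready (indeg=0): [2, 4, 6]
  pop 2: indeg[3]->0; indeg[7]->3 | ready=[3, 4, 6] | order so far=[2]
  pop 3: indeg[0]->1; indeg[5]->0; indeg[7]->2 | ready=[4, 5, 6] | order so far=[2, 3]
  pop 4: indeg[7]->1 | ready=[5, 6] | order so far=[2, 3, 4]
  pop 5: indeg[0]->0 | ready=[0, 6] | order so far=[2, 3, 4, 5]
  pop 0: indeg[1]->1 | ready=[6] | order so far=[2, 3, 4, 5, 0]
  pop 6: indeg[7]->0 | ready=[7] | order so far=[2, 3, 4, 5, 0, 6]
  pop 7: indeg[1]->0 | ready=[1] | order so far=[2, 3, 4, 5, 0, 6, 7]
  pop 1: no out-edges | ready=[] | order so far=[2, 3, 4, 5, 0, 6, 7, 1]
New canonical toposort: [2, 3, 4, 5, 0, 6, 7, 1]
Compare positions:
  Node 0: index 4 -> 4 (same)
  Node 1: index 5 -> 7 (moved)
  Node 2: index 0 -> 0 (same)
  Node 3: index 1 -> 1 (same)
  Node 4: index 2 -> 2 (same)
  Node 5: index 3 -> 3 (same)
  Node 6: index 6 -> 5 (moved)
  Node 7: index 7 -> 6 (moved)
Nodes that changed position: 1 6 7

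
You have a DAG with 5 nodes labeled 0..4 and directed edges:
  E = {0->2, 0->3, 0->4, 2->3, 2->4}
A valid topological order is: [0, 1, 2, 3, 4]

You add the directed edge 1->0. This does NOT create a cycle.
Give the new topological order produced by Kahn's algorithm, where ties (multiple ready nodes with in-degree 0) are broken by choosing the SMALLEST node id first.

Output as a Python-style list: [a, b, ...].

Answer: [1, 0, 2, 3, 4]

Derivation:
Old toposort: [0, 1, 2, 3, 4]
Added edge: 1->0
Position of 1 (1) > position of 0 (0). Must reorder: 1 must now come before 0.
Run Kahn's algorithm (break ties by smallest node id):
  initial in-degrees: [1, 0, 1, 2, 2]
  ready (indeg=0): [1]
  pop 1: indeg[0]->0 | ready=[0] | order so far=[1]
  pop 0: indeg[2]->0; indeg[3]->1; indeg[4]->1 | ready=[2] | order so far=[1, 0]
  pop 2: indeg[3]->0; indeg[4]->0 | ready=[3, 4] | order so far=[1, 0, 2]
  pop 3: no out-edges | ready=[4] | order so far=[1, 0, 2, 3]
  pop 4: no out-edges | ready=[] | order so far=[1, 0, 2, 3, 4]
  Result: [1, 0, 2, 3, 4]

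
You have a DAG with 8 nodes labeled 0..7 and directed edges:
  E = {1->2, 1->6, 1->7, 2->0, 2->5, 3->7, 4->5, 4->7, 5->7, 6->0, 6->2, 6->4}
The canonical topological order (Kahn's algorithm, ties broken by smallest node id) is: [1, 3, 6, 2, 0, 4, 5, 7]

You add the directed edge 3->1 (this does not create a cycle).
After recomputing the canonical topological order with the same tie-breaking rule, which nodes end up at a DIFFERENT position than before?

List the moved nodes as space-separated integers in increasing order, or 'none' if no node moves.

Answer: 1 3

Derivation:
Old toposort: [1, 3, 6, 2, 0, 4, 5, 7]
Added edge 3->1
Recompute Kahn (smallest-id tiebreak):
  initial in-degrees: [2, 1, 2, 0, 1, 2, 1, 4]
  ready (indeg=0): [3]
  pop 3: indeg[1]->0; indeg[7]->3 | ready=[1] | order so far=[3]
  pop 1: indeg[2]->1; indeg[6]->0; indeg[7]->2 | ready=[6] | order so far=[3, 1]
  pop 6: indeg[0]->1; indeg[2]->0; indeg[4]->0 | ready=[2, 4] | order so far=[3, 1, 6]
  pop 2: indeg[0]->0; indeg[5]->1 | ready=[0, 4] | order so far=[3, 1, 6, 2]
  pop 0: no out-edges | ready=[4] | order so far=[3, 1, 6, 2, 0]
  pop 4: indeg[5]->0; indeg[7]->1 | ready=[5] | order so far=[3, 1, 6, 2, 0, 4]
  pop 5: indeg[7]->0 | ready=[7] | order so far=[3, 1, 6, 2, 0, 4, 5]
  pop 7: no out-edges | ready=[] | order so far=[3, 1, 6, 2, 0, 4, 5, 7]
New canonical toposort: [3, 1, 6, 2, 0, 4, 5, 7]
Compare positions:
  Node 0: index 4 -> 4 (same)
  Node 1: index 0 -> 1 (moved)
  Node 2: index 3 -> 3 (same)
  Node 3: index 1 -> 0 (moved)
  Node 4: index 5 -> 5 (same)
  Node 5: index 6 -> 6 (same)
  Node 6: index 2 -> 2 (same)
  Node 7: index 7 -> 7 (same)
Nodes that changed position: 1 3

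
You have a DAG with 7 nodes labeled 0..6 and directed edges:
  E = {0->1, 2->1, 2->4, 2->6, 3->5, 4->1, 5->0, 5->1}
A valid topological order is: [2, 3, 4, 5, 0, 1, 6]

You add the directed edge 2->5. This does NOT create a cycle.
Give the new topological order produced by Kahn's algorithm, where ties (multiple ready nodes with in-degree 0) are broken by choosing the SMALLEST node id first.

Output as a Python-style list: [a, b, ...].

Old toposort: [2, 3, 4, 5, 0, 1, 6]
Added edge: 2->5
Position of 2 (0) < position of 5 (3). Old order still valid.
Run Kahn's algorithm (break ties by smallest node id):
  initial in-degrees: [1, 4, 0, 0, 1, 2, 1]
  ready (indeg=0): [2, 3]
  pop 2: indeg[1]->3; indeg[4]->0; indeg[5]->1; indeg[6]->0 | ready=[3, 4, 6] | order so far=[2]
  pop 3: indeg[5]->0 | ready=[4, 5, 6] | order so far=[2, 3]
  pop 4: indeg[1]->2 | ready=[5, 6] | order so far=[2, 3, 4]
  pop 5: indeg[0]->0; indeg[1]->1 | ready=[0, 6] | order so far=[2, 3, 4, 5]
  pop 0: indeg[1]->0 | ready=[1, 6] | order so far=[2, 3, 4, 5, 0]
  pop 1: no out-edges | ready=[6] | order so far=[2, 3, 4, 5, 0, 1]
  pop 6: no out-edges | ready=[] | order so far=[2, 3, 4, 5, 0, 1, 6]
  Result: [2, 3, 4, 5, 0, 1, 6]

Answer: [2, 3, 4, 5, 0, 1, 6]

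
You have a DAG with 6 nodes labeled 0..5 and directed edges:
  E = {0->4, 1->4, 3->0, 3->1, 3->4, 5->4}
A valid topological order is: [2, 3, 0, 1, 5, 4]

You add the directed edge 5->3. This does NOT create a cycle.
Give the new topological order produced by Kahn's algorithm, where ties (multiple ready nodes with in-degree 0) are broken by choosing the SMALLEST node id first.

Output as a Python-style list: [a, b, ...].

Answer: [2, 5, 3, 0, 1, 4]

Derivation:
Old toposort: [2, 3, 0, 1, 5, 4]
Added edge: 5->3
Position of 5 (4) > position of 3 (1). Must reorder: 5 must now come before 3.
Run Kahn's algorithm (break ties by smallest node id):
  initial in-degrees: [1, 1, 0, 1, 4, 0]
  ready (indeg=0): [2, 5]
  pop 2: no out-edges | ready=[5] | order so far=[2]
  pop 5: indeg[3]->0; indeg[4]->3 | ready=[3] | order so far=[2, 5]
  pop 3: indeg[0]->0; indeg[1]->0; indeg[4]->2 | ready=[0, 1] | order so far=[2, 5, 3]
  pop 0: indeg[4]->1 | ready=[1] | order so far=[2, 5, 3, 0]
  pop 1: indeg[4]->0 | ready=[4] | order so far=[2, 5, 3, 0, 1]
  pop 4: no out-edges | ready=[] | order so far=[2, 5, 3, 0, 1, 4]
  Result: [2, 5, 3, 0, 1, 4]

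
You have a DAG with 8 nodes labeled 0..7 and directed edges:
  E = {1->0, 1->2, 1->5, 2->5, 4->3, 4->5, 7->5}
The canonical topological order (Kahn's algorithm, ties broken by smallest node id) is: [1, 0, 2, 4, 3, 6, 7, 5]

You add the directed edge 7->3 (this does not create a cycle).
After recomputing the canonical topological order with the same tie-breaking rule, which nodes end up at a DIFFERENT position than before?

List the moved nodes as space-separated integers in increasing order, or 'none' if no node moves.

Old toposort: [1, 0, 2, 4, 3, 6, 7, 5]
Added edge 7->3
Recompute Kahn (smallest-id tiebreak):
  initial in-degrees: [1, 0, 1, 2, 0, 4, 0, 0]
  ready (indeg=0): [1, 4, 6, 7]
  pop 1: indeg[0]->0; indeg[2]->0; indeg[5]->3 | ready=[0, 2, 4, 6, 7] | order so far=[1]
  pop 0: no out-edges | ready=[2, 4, 6, 7] | order so far=[1, 0]
  pop 2: indeg[5]->2 | ready=[4, 6, 7] | order so far=[1, 0, 2]
  pop 4: indeg[3]->1; indeg[5]->1 | ready=[6, 7] | order so far=[1, 0, 2, 4]
  pop 6: no out-edges | ready=[7] | order so far=[1, 0, 2, 4, 6]
  pop 7: indeg[3]->0; indeg[5]->0 | ready=[3, 5] | order so far=[1, 0, 2, 4, 6, 7]
  pop 3: no out-edges | ready=[5] | order so far=[1, 0, 2, 4, 6, 7, 3]
  pop 5: no out-edges | ready=[] | order so far=[1, 0, 2, 4, 6, 7, 3, 5]
New canonical toposort: [1, 0, 2, 4, 6, 7, 3, 5]
Compare positions:
  Node 0: index 1 -> 1 (same)
  Node 1: index 0 -> 0 (same)
  Node 2: index 2 -> 2 (same)
  Node 3: index 4 -> 6 (moved)
  Node 4: index 3 -> 3 (same)
  Node 5: index 7 -> 7 (same)
  Node 6: index 5 -> 4 (moved)
  Node 7: index 6 -> 5 (moved)
Nodes that changed position: 3 6 7

Answer: 3 6 7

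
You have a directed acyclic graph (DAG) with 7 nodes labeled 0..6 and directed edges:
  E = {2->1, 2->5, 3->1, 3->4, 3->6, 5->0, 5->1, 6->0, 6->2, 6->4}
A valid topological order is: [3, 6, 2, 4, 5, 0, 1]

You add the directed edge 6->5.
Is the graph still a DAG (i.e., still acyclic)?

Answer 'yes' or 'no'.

Given toposort: [3, 6, 2, 4, 5, 0, 1]
Position of 6: index 1; position of 5: index 4
New edge 6->5: forward
Forward edge: respects the existing order. Still a DAG, same toposort still valid.
Still a DAG? yes

Answer: yes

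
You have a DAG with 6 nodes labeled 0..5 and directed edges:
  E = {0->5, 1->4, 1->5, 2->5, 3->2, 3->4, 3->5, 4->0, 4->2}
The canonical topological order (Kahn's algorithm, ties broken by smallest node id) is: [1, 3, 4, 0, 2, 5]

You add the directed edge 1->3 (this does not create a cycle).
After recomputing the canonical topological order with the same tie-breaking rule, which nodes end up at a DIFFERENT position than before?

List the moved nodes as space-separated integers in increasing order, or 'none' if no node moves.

Answer: none

Derivation:
Old toposort: [1, 3, 4, 0, 2, 5]
Added edge 1->3
Recompute Kahn (smallest-id tiebreak):
  initial in-degrees: [1, 0, 2, 1, 2, 4]
  ready (indeg=0): [1]
  pop 1: indeg[3]->0; indeg[4]->1; indeg[5]->3 | ready=[3] | order so far=[1]
  pop 3: indeg[2]->1; indeg[4]->0; indeg[5]->2 | ready=[4] | order so far=[1, 3]
  pop 4: indeg[0]->0; indeg[2]->0 | ready=[0, 2] | order so far=[1, 3, 4]
  pop 0: indeg[5]->1 | ready=[2] | order so far=[1, 3, 4, 0]
  pop 2: indeg[5]->0 | ready=[5] | order so far=[1, 3, 4, 0, 2]
  pop 5: no out-edges | ready=[] | order so far=[1, 3, 4, 0, 2, 5]
New canonical toposort: [1, 3, 4, 0, 2, 5]
Compare positions:
  Node 0: index 3 -> 3 (same)
  Node 1: index 0 -> 0 (same)
  Node 2: index 4 -> 4 (same)
  Node 3: index 1 -> 1 (same)
  Node 4: index 2 -> 2 (same)
  Node 5: index 5 -> 5 (same)
Nodes that changed position: none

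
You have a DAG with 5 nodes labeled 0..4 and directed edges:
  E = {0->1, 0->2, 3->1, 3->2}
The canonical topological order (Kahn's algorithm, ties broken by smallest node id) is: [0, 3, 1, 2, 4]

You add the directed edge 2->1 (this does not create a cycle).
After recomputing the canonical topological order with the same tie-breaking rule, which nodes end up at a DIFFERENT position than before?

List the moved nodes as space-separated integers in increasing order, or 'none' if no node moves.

Answer: 1 2

Derivation:
Old toposort: [0, 3, 1, 2, 4]
Added edge 2->1
Recompute Kahn (smallest-id tiebreak):
  initial in-degrees: [0, 3, 2, 0, 0]
  ready (indeg=0): [0, 3, 4]
  pop 0: indeg[1]->2; indeg[2]->1 | ready=[3, 4] | order so far=[0]
  pop 3: indeg[1]->1; indeg[2]->0 | ready=[2, 4] | order so far=[0, 3]
  pop 2: indeg[1]->0 | ready=[1, 4] | order so far=[0, 3, 2]
  pop 1: no out-edges | ready=[4] | order so far=[0, 3, 2, 1]
  pop 4: no out-edges | ready=[] | order so far=[0, 3, 2, 1, 4]
New canonical toposort: [0, 3, 2, 1, 4]
Compare positions:
  Node 0: index 0 -> 0 (same)
  Node 1: index 2 -> 3 (moved)
  Node 2: index 3 -> 2 (moved)
  Node 3: index 1 -> 1 (same)
  Node 4: index 4 -> 4 (same)
Nodes that changed position: 1 2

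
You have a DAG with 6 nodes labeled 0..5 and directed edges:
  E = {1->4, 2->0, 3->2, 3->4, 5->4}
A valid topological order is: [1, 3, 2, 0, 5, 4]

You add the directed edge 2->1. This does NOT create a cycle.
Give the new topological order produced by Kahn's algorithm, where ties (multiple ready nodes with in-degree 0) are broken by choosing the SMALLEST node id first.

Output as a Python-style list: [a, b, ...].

Answer: [3, 2, 0, 1, 5, 4]

Derivation:
Old toposort: [1, 3, 2, 0, 5, 4]
Added edge: 2->1
Position of 2 (2) > position of 1 (0). Must reorder: 2 must now come before 1.
Run Kahn's algorithm (break ties by smallest node id):
  initial in-degrees: [1, 1, 1, 0, 3, 0]
  ready (indeg=0): [3, 5]
  pop 3: indeg[2]->0; indeg[4]->2 | ready=[2, 5] | order so far=[3]
  pop 2: indeg[0]->0; indeg[1]->0 | ready=[0, 1, 5] | order so far=[3, 2]
  pop 0: no out-edges | ready=[1, 5] | order so far=[3, 2, 0]
  pop 1: indeg[4]->1 | ready=[5] | order so far=[3, 2, 0, 1]
  pop 5: indeg[4]->0 | ready=[4] | order so far=[3, 2, 0, 1, 5]
  pop 4: no out-edges | ready=[] | order so far=[3, 2, 0, 1, 5, 4]
  Result: [3, 2, 0, 1, 5, 4]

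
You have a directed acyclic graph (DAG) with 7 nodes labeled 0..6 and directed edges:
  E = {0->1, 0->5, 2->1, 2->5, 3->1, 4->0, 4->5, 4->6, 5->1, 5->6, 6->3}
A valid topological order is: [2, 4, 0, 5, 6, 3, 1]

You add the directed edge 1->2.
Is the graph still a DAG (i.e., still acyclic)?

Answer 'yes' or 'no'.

Answer: no

Derivation:
Given toposort: [2, 4, 0, 5, 6, 3, 1]
Position of 1: index 6; position of 2: index 0
New edge 1->2: backward (u after v in old order)
Backward edge: old toposort is now invalid. Check if this creates a cycle.
Does 2 already reach 1? Reachable from 2: [1, 2, 3, 5, 6]. YES -> cycle!
Still a DAG? no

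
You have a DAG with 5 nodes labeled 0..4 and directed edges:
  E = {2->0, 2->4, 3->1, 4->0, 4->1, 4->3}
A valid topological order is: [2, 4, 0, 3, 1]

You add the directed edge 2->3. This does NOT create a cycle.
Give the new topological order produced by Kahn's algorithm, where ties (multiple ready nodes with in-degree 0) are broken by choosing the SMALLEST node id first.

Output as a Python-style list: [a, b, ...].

Answer: [2, 4, 0, 3, 1]

Derivation:
Old toposort: [2, 4, 0, 3, 1]
Added edge: 2->3
Position of 2 (0) < position of 3 (3). Old order still valid.
Run Kahn's algorithm (break ties by smallest node id):
  initial in-degrees: [2, 2, 0, 2, 1]
  ready (indeg=0): [2]
  pop 2: indeg[0]->1; indeg[3]->1; indeg[4]->0 | ready=[4] | order so far=[2]
  pop 4: indeg[0]->0; indeg[1]->1; indeg[3]->0 | ready=[0, 3] | order so far=[2, 4]
  pop 0: no out-edges | ready=[3] | order so far=[2, 4, 0]
  pop 3: indeg[1]->0 | ready=[1] | order so far=[2, 4, 0, 3]
  pop 1: no out-edges | ready=[] | order so far=[2, 4, 0, 3, 1]
  Result: [2, 4, 0, 3, 1]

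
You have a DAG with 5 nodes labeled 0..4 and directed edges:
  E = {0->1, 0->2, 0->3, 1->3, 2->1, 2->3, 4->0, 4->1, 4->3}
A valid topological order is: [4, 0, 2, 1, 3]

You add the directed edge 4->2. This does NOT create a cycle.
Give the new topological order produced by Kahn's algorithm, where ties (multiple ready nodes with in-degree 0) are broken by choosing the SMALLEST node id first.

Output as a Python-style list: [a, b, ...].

Old toposort: [4, 0, 2, 1, 3]
Added edge: 4->2
Position of 4 (0) < position of 2 (2). Old order still valid.
Run Kahn's algorithm (break ties by smallest node id):
  initial in-degrees: [1, 3, 2, 4, 0]
  ready (indeg=0): [4]
  pop 4: indeg[0]->0; indeg[1]->2; indeg[2]->1; indeg[3]->3 | ready=[0] | order so far=[4]
  pop 0: indeg[1]->1; indeg[2]->0; indeg[3]->2 | ready=[2] | order so far=[4, 0]
  pop 2: indeg[1]->0; indeg[3]->1 | ready=[1] | order so far=[4, 0, 2]
  pop 1: indeg[3]->0 | ready=[3] | order so far=[4, 0, 2, 1]
  pop 3: no out-edges | ready=[] | order so far=[4, 0, 2, 1, 3]
  Result: [4, 0, 2, 1, 3]

Answer: [4, 0, 2, 1, 3]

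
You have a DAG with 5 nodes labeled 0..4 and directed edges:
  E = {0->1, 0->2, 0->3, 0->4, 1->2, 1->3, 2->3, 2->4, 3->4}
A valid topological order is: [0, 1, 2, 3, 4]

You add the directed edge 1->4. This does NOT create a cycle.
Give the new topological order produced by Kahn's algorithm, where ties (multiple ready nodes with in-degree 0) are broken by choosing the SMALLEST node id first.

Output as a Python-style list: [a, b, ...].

Answer: [0, 1, 2, 3, 4]

Derivation:
Old toposort: [0, 1, 2, 3, 4]
Added edge: 1->4
Position of 1 (1) < position of 4 (4). Old order still valid.
Run Kahn's algorithm (break ties by smallest node id):
  initial in-degrees: [0, 1, 2, 3, 4]
  ready (indeg=0): [0]
  pop 0: indeg[1]->0; indeg[2]->1; indeg[3]->2; indeg[4]->3 | ready=[1] | order so far=[0]
  pop 1: indeg[2]->0; indeg[3]->1; indeg[4]->2 | ready=[2] | order so far=[0, 1]
  pop 2: indeg[3]->0; indeg[4]->1 | ready=[3] | order so far=[0, 1, 2]
  pop 3: indeg[4]->0 | ready=[4] | order so far=[0, 1, 2, 3]
  pop 4: no out-edges | ready=[] | order so far=[0, 1, 2, 3, 4]
  Result: [0, 1, 2, 3, 4]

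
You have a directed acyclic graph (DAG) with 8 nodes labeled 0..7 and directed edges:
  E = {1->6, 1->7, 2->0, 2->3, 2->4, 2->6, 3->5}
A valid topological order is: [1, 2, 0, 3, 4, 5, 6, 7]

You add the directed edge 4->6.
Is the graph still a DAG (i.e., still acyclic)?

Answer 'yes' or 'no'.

Answer: yes

Derivation:
Given toposort: [1, 2, 0, 3, 4, 5, 6, 7]
Position of 4: index 4; position of 6: index 6
New edge 4->6: forward
Forward edge: respects the existing order. Still a DAG, same toposort still valid.
Still a DAG? yes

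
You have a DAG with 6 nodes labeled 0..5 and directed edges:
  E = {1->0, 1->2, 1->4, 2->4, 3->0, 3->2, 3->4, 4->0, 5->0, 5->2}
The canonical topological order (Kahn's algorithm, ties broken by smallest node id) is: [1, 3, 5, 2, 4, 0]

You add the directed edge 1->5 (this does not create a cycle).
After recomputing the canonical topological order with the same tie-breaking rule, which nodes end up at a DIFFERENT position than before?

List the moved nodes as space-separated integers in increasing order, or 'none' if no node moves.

Old toposort: [1, 3, 5, 2, 4, 0]
Added edge 1->5
Recompute Kahn (smallest-id tiebreak):
  initial in-degrees: [4, 0, 3, 0, 3, 1]
  ready (indeg=0): [1, 3]
  pop 1: indeg[0]->3; indeg[2]->2; indeg[4]->2; indeg[5]->0 | ready=[3, 5] | order so far=[1]
  pop 3: indeg[0]->2; indeg[2]->1; indeg[4]->1 | ready=[5] | order so far=[1, 3]
  pop 5: indeg[0]->1; indeg[2]->0 | ready=[2] | order so far=[1, 3, 5]
  pop 2: indeg[4]->0 | ready=[4] | order so far=[1, 3, 5, 2]
  pop 4: indeg[0]->0 | ready=[0] | order so far=[1, 3, 5, 2, 4]
  pop 0: no out-edges | ready=[] | order so far=[1, 3, 5, 2, 4, 0]
New canonical toposort: [1, 3, 5, 2, 4, 0]
Compare positions:
  Node 0: index 5 -> 5 (same)
  Node 1: index 0 -> 0 (same)
  Node 2: index 3 -> 3 (same)
  Node 3: index 1 -> 1 (same)
  Node 4: index 4 -> 4 (same)
  Node 5: index 2 -> 2 (same)
Nodes that changed position: none

Answer: none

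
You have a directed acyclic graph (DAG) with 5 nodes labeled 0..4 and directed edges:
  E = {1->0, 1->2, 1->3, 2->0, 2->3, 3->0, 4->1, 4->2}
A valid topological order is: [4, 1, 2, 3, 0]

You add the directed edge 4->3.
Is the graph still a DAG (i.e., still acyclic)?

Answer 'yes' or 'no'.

Given toposort: [4, 1, 2, 3, 0]
Position of 4: index 0; position of 3: index 3
New edge 4->3: forward
Forward edge: respects the existing order. Still a DAG, same toposort still valid.
Still a DAG? yes

Answer: yes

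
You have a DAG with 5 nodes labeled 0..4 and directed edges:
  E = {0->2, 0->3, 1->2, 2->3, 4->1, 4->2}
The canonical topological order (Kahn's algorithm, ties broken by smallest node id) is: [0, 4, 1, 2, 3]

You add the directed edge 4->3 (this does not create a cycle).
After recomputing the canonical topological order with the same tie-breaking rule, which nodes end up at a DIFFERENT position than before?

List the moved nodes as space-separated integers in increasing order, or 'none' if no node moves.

Old toposort: [0, 4, 1, 2, 3]
Added edge 4->3
Recompute Kahn (smallest-id tiebreak):
  initial in-degrees: [0, 1, 3, 3, 0]
  ready (indeg=0): [0, 4]
  pop 0: indeg[2]->2; indeg[3]->2 | ready=[4] | order so far=[0]
  pop 4: indeg[1]->0; indeg[2]->1; indeg[3]->1 | ready=[1] | order so far=[0, 4]
  pop 1: indeg[2]->0 | ready=[2] | order so far=[0, 4, 1]
  pop 2: indeg[3]->0 | ready=[3] | order so far=[0, 4, 1, 2]
  pop 3: no out-edges | ready=[] | order so far=[0, 4, 1, 2, 3]
New canonical toposort: [0, 4, 1, 2, 3]
Compare positions:
  Node 0: index 0 -> 0 (same)
  Node 1: index 2 -> 2 (same)
  Node 2: index 3 -> 3 (same)
  Node 3: index 4 -> 4 (same)
  Node 4: index 1 -> 1 (same)
Nodes that changed position: none

Answer: none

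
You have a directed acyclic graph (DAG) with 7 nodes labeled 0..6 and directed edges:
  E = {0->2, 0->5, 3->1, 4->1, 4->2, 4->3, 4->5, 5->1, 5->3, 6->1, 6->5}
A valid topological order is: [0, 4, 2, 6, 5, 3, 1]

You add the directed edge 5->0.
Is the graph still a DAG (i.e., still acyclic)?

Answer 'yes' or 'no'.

Answer: no

Derivation:
Given toposort: [0, 4, 2, 6, 5, 3, 1]
Position of 5: index 4; position of 0: index 0
New edge 5->0: backward (u after v in old order)
Backward edge: old toposort is now invalid. Check if this creates a cycle.
Does 0 already reach 5? Reachable from 0: [0, 1, 2, 3, 5]. YES -> cycle!
Still a DAG? no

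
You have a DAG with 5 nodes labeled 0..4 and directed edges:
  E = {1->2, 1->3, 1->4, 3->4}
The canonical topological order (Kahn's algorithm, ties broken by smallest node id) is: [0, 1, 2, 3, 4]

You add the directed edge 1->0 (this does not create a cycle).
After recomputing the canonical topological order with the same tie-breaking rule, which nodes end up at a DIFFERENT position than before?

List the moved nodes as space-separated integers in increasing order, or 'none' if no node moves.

Answer: 0 1

Derivation:
Old toposort: [0, 1, 2, 3, 4]
Added edge 1->0
Recompute Kahn (smallest-id tiebreak):
  initial in-degrees: [1, 0, 1, 1, 2]
  ready (indeg=0): [1]
  pop 1: indeg[0]->0; indeg[2]->0; indeg[3]->0; indeg[4]->1 | ready=[0, 2, 3] | order so far=[1]
  pop 0: no out-edges | ready=[2, 3] | order so far=[1, 0]
  pop 2: no out-edges | ready=[3] | order so far=[1, 0, 2]
  pop 3: indeg[4]->0 | ready=[4] | order so far=[1, 0, 2, 3]
  pop 4: no out-edges | ready=[] | order so far=[1, 0, 2, 3, 4]
New canonical toposort: [1, 0, 2, 3, 4]
Compare positions:
  Node 0: index 0 -> 1 (moved)
  Node 1: index 1 -> 0 (moved)
  Node 2: index 2 -> 2 (same)
  Node 3: index 3 -> 3 (same)
  Node 4: index 4 -> 4 (same)
Nodes that changed position: 0 1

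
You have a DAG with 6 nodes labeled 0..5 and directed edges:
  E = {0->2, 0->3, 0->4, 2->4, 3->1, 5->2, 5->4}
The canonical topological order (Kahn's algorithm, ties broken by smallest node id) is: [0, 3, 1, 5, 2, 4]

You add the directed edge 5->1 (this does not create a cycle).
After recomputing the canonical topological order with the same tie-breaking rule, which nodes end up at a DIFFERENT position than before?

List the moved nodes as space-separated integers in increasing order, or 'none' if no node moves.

Answer: 1 5

Derivation:
Old toposort: [0, 3, 1, 5, 2, 4]
Added edge 5->1
Recompute Kahn (smallest-id tiebreak):
  initial in-degrees: [0, 2, 2, 1, 3, 0]
  ready (indeg=0): [0, 5]
  pop 0: indeg[2]->1; indeg[3]->0; indeg[4]->2 | ready=[3, 5] | order so far=[0]
  pop 3: indeg[1]->1 | ready=[5] | order so far=[0, 3]
  pop 5: indeg[1]->0; indeg[2]->0; indeg[4]->1 | ready=[1, 2] | order so far=[0, 3, 5]
  pop 1: no out-edges | ready=[2] | order so far=[0, 3, 5, 1]
  pop 2: indeg[4]->0 | ready=[4] | order so far=[0, 3, 5, 1, 2]
  pop 4: no out-edges | ready=[] | order so far=[0, 3, 5, 1, 2, 4]
New canonical toposort: [0, 3, 5, 1, 2, 4]
Compare positions:
  Node 0: index 0 -> 0 (same)
  Node 1: index 2 -> 3 (moved)
  Node 2: index 4 -> 4 (same)
  Node 3: index 1 -> 1 (same)
  Node 4: index 5 -> 5 (same)
  Node 5: index 3 -> 2 (moved)
Nodes that changed position: 1 5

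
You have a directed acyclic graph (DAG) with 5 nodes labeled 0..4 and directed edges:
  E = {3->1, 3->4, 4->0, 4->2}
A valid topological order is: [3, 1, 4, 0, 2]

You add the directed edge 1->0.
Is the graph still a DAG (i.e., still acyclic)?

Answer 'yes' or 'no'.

Given toposort: [3, 1, 4, 0, 2]
Position of 1: index 1; position of 0: index 3
New edge 1->0: forward
Forward edge: respects the existing order. Still a DAG, same toposort still valid.
Still a DAG? yes

Answer: yes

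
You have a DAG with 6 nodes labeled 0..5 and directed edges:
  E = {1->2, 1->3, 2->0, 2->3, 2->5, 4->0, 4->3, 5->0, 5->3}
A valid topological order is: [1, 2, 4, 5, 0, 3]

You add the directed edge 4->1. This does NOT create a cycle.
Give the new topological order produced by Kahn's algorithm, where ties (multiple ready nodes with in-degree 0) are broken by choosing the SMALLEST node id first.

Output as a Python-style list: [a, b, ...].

Old toposort: [1, 2, 4, 5, 0, 3]
Added edge: 4->1
Position of 4 (2) > position of 1 (0). Must reorder: 4 must now come before 1.
Run Kahn's algorithm (break ties by smallest node id):
  initial in-degrees: [3, 1, 1, 4, 0, 1]
  ready (indeg=0): [4]
  pop 4: indeg[0]->2; indeg[1]->0; indeg[3]->3 | ready=[1] | order so far=[4]
  pop 1: indeg[2]->0; indeg[3]->2 | ready=[2] | order so far=[4, 1]
  pop 2: indeg[0]->1; indeg[3]->1; indeg[5]->0 | ready=[5] | order so far=[4, 1, 2]
  pop 5: indeg[0]->0; indeg[3]->0 | ready=[0, 3] | order so far=[4, 1, 2, 5]
  pop 0: no out-edges | ready=[3] | order so far=[4, 1, 2, 5, 0]
  pop 3: no out-edges | ready=[] | order so far=[4, 1, 2, 5, 0, 3]
  Result: [4, 1, 2, 5, 0, 3]

Answer: [4, 1, 2, 5, 0, 3]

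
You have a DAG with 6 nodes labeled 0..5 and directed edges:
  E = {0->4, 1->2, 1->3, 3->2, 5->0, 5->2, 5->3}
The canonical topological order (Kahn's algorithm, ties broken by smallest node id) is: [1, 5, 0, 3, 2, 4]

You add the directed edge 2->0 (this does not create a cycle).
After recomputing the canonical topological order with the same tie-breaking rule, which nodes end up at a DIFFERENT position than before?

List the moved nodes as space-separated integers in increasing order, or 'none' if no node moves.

Old toposort: [1, 5, 0, 3, 2, 4]
Added edge 2->0
Recompute Kahn (smallest-id tiebreak):
  initial in-degrees: [2, 0, 3, 2, 1, 0]
  ready (indeg=0): [1, 5]
  pop 1: indeg[2]->2; indeg[3]->1 | ready=[5] | order so far=[1]
  pop 5: indeg[0]->1; indeg[2]->1; indeg[3]->0 | ready=[3] | order so far=[1, 5]
  pop 3: indeg[2]->0 | ready=[2] | order so far=[1, 5, 3]
  pop 2: indeg[0]->0 | ready=[0] | order so far=[1, 5, 3, 2]
  pop 0: indeg[4]->0 | ready=[4] | order so far=[1, 5, 3, 2, 0]
  pop 4: no out-edges | ready=[] | order so far=[1, 5, 3, 2, 0, 4]
New canonical toposort: [1, 5, 3, 2, 0, 4]
Compare positions:
  Node 0: index 2 -> 4 (moved)
  Node 1: index 0 -> 0 (same)
  Node 2: index 4 -> 3 (moved)
  Node 3: index 3 -> 2 (moved)
  Node 4: index 5 -> 5 (same)
  Node 5: index 1 -> 1 (same)
Nodes that changed position: 0 2 3

Answer: 0 2 3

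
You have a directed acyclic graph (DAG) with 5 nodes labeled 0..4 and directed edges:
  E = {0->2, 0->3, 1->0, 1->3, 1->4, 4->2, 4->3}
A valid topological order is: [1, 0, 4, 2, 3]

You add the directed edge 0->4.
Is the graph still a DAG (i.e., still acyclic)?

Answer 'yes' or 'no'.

Answer: yes

Derivation:
Given toposort: [1, 0, 4, 2, 3]
Position of 0: index 1; position of 4: index 2
New edge 0->4: forward
Forward edge: respects the existing order. Still a DAG, same toposort still valid.
Still a DAG? yes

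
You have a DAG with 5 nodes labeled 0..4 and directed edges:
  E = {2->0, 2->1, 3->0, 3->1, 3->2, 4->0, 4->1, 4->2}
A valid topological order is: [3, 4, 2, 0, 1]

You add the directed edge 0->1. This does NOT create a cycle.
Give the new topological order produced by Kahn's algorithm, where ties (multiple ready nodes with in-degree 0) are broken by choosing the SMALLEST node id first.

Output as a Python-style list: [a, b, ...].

Answer: [3, 4, 2, 0, 1]

Derivation:
Old toposort: [3, 4, 2, 0, 1]
Added edge: 0->1
Position of 0 (3) < position of 1 (4). Old order still valid.
Run Kahn's algorithm (break ties by smallest node id):
  initial in-degrees: [3, 4, 2, 0, 0]
  ready (indeg=0): [3, 4]
  pop 3: indeg[0]->2; indeg[1]->3; indeg[2]->1 | ready=[4] | order so far=[3]
  pop 4: indeg[0]->1; indeg[1]->2; indeg[2]->0 | ready=[2] | order so far=[3, 4]
  pop 2: indeg[0]->0; indeg[1]->1 | ready=[0] | order so far=[3, 4, 2]
  pop 0: indeg[1]->0 | ready=[1] | order so far=[3, 4, 2, 0]
  pop 1: no out-edges | ready=[] | order so far=[3, 4, 2, 0, 1]
  Result: [3, 4, 2, 0, 1]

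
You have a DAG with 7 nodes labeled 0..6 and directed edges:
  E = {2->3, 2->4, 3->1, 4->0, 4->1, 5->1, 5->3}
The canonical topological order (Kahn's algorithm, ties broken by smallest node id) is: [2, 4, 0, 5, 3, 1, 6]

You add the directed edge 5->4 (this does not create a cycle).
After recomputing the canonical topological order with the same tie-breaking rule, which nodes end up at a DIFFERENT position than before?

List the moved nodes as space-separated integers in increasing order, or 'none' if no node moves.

Answer: 0 3 4 5

Derivation:
Old toposort: [2, 4, 0, 5, 3, 1, 6]
Added edge 5->4
Recompute Kahn (smallest-id tiebreak):
  initial in-degrees: [1, 3, 0, 2, 2, 0, 0]
  ready (indeg=0): [2, 5, 6]
  pop 2: indeg[3]->1; indeg[4]->1 | ready=[5, 6] | order so far=[2]
  pop 5: indeg[1]->2; indeg[3]->0; indeg[4]->0 | ready=[3, 4, 6] | order so far=[2, 5]
  pop 3: indeg[1]->1 | ready=[4, 6] | order so far=[2, 5, 3]
  pop 4: indeg[0]->0; indeg[1]->0 | ready=[0, 1, 6] | order so far=[2, 5, 3, 4]
  pop 0: no out-edges | ready=[1, 6] | order so far=[2, 5, 3, 4, 0]
  pop 1: no out-edges | ready=[6] | order so far=[2, 5, 3, 4, 0, 1]
  pop 6: no out-edges | ready=[] | order so far=[2, 5, 3, 4, 0, 1, 6]
New canonical toposort: [2, 5, 3, 4, 0, 1, 6]
Compare positions:
  Node 0: index 2 -> 4 (moved)
  Node 1: index 5 -> 5 (same)
  Node 2: index 0 -> 0 (same)
  Node 3: index 4 -> 2 (moved)
  Node 4: index 1 -> 3 (moved)
  Node 5: index 3 -> 1 (moved)
  Node 6: index 6 -> 6 (same)
Nodes that changed position: 0 3 4 5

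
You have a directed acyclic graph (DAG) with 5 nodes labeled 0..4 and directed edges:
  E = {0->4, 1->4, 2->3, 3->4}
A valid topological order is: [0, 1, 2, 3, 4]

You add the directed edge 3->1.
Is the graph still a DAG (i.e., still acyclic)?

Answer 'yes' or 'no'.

Answer: yes

Derivation:
Given toposort: [0, 1, 2, 3, 4]
Position of 3: index 3; position of 1: index 1
New edge 3->1: backward (u after v in old order)
Backward edge: old toposort is now invalid. Check if this creates a cycle.
Does 1 already reach 3? Reachable from 1: [1, 4]. NO -> still a DAG (reorder needed).
Still a DAG? yes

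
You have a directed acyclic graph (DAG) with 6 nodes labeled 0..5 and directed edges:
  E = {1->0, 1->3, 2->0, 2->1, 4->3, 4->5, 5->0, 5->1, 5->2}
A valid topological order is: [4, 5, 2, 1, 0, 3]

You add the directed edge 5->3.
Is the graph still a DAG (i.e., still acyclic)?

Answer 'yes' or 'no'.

Given toposort: [4, 5, 2, 1, 0, 3]
Position of 5: index 1; position of 3: index 5
New edge 5->3: forward
Forward edge: respects the existing order. Still a DAG, same toposort still valid.
Still a DAG? yes

Answer: yes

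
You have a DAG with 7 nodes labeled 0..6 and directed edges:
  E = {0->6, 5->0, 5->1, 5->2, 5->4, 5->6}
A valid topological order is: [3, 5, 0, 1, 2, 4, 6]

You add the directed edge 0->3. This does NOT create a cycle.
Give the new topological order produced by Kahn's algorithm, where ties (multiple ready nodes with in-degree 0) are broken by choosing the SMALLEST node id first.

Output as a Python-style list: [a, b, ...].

Answer: [5, 0, 1, 2, 3, 4, 6]

Derivation:
Old toposort: [3, 5, 0, 1, 2, 4, 6]
Added edge: 0->3
Position of 0 (2) > position of 3 (0). Must reorder: 0 must now come before 3.
Run Kahn's algorithm (break ties by smallest node id):
  initial in-degrees: [1, 1, 1, 1, 1, 0, 2]
  ready (indeg=0): [5]
  pop 5: indeg[0]->0; indeg[1]->0; indeg[2]->0; indeg[4]->0; indeg[6]->1 | ready=[0, 1, 2, 4] | order so far=[5]
  pop 0: indeg[3]->0; indeg[6]->0 | ready=[1, 2, 3, 4, 6] | order so far=[5, 0]
  pop 1: no out-edges | ready=[2, 3, 4, 6] | order so far=[5, 0, 1]
  pop 2: no out-edges | ready=[3, 4, 6] | order so far=[5, 0, 1, 2]
  pop 3: no out-edges | ready=[4, 6] | order so far=[5, 0, 1, 2, 3]
  pop 4: no out-edges | ready=[6] | order so far=[5, 0, 1, 2, 3, 4]
  pop 6: no out-edges | ready=[] | order so far=[5, 0, 1, 2, 3, 4, 6]
  Result: [5, 0, 1, 2, 3, 4, 6]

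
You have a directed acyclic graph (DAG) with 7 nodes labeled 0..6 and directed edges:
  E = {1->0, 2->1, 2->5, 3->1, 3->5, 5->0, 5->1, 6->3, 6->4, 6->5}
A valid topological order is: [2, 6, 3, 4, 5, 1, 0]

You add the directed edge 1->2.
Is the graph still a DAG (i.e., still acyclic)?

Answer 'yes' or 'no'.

Given toposort: [2, 6, 3, 4, 5, 1, 0]
Position of 1: index 5; position of 2: index 0
New edge 1->2: backward (u after v in old order)
Backward edge: old toposort is now invalid. Check if this creates a cycle.
Does 2 already reach 1? Reachable from 2: [0, 1, 2, 5]. YES -> cycle!
Still a DAG? no

Answer: no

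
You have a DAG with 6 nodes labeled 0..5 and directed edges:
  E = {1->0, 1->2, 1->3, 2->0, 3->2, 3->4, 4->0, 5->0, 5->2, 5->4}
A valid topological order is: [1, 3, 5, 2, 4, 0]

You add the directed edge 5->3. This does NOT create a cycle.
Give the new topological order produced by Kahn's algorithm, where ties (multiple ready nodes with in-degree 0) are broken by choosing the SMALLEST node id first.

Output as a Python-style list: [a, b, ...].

Answer: [1, 5, 3, 2, 4, 0]

Derivation:
Old toposort: [1, 3, 5, 2, 4, 0]
Added edge: 5->3
Position of 5 (2) > position of 3 (1). Must reorder: 5 must now come before 3.
Run Kahn's algorithm (break ties by smallest node id):
  initial in-degrees: [4, 0, 3, 2, 2, 0]
  ready (indeg=0): [1, 5]
  pop 1: indeg[0]->3; indeg[2]->2; indeg[3]->1 | ready=[5] | order so far=[1]
  pop 5: indeg[0]->2; indeg[2]->1; indeg[3]->0; indeg[4]->1 | ready=[3] | order so far=[1, 5]
  pop 3: indeg[2]->0; indeg[4]->0 | ready=[2, 4] | order so far=[1, 5, 3]
  pop 2: indeg[0]->1 | ready=[4] | order so far=[1, 5, 3, 2]
  pop 4: indeg[0]->0 | ready=[0] | order so far=[1, 5, 3, 2, 4]
  pop 0: no out-edges | ready=[] | order so far=[1, 5, 3, 2, 4, 0]
  Result: [1, 5, 3, 2, 4, 0]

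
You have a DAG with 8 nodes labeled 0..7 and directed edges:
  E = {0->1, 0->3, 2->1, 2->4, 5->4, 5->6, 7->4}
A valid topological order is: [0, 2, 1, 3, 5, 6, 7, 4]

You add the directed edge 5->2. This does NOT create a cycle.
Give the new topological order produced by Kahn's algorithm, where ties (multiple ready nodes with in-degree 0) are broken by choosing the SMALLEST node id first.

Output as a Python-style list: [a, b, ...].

Answer: [0, 3, 5, 2, 1, 6, 7, 4]

Derivation:
Old toposort: [0, 2, 1, 3, 5, 6, 7, 4]
Added edge: 5->2
Position of 5 (4) > position of 2 (1). Must reorder: 5 must now come before 2.
Run Kahn's algorithm (break ties by smallest node id):
  initial in-degrees: [0, 2, 1, 1, 3, 0, 1, 0]
  ready (indeg=0): [0, 5, 7]
  pop 0: indeg[1]->1; indeg[3]->0 | ready=[3, 5, 7] | order so far=[0]
  pop 3: no out-edges | ready=[5, 7] | order so far=[0, 3]
  pop 5: indeg[2]->0; indeg[4]->2; indeg[6]->0 | ready=[2, 6, 7] | order so far=[0, 3, 5]
  pop 2: indeg[1]->0; indeg[4]->1 | ready=[1, 6, 7] | order so far=[0, 3, 5, 2]
  pop 1: no out-edges | ready=[6, 7] | order so far=[0, 3, 5, 2, 1]
  pop 6: no out-edges | ready=[7] | order so far=[0, 3, 5, 2, 1, 6]
  pop 7: indeg[4]->0 | ready=[4] | order so far=[0, 3, 5, 2, 1, 6, 7]
  pop 4: no out-edges | ready=[] | order so far=[0, 3, 5, 2, 1, 6, 7, 4]
  Result: [0, 3, 5, 2, 1, 6, 7, 4]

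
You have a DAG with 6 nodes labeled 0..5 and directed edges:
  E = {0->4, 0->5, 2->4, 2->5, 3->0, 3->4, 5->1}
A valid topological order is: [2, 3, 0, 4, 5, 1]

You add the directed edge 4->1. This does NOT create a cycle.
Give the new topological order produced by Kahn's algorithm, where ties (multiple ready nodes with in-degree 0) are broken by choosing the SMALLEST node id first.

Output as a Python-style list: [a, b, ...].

Answer: [2, 3, 0, 4, 5, 1]

Derivation:
Old toposort: [2, 3, 0, 4, 5, 1]
Added edge: 4->1
Position of 4 (3) < position of 1 (5). Old order still valid.
Run Kahn's algorithm (break ties by smallest node id):
  initial in-degrees: [1, 2, 0, 0, 3, 2]
  ready (indeg=0): [2, 3]
  pop 2: indeg[4]->2; indeg[5]->1 | ready=[3] | order so far=[2]
  pop 3: indeg[0]->0; indeg[4]->1 | ready=[0] | order so far=[2, 3]
  pop 0: indeg[4]->0; indeg[5]->0 | ready=[4, 5] | order so far=[2, 3, 0]
  pop 4: indeg[1]->1 | ready=[5] | order so far=[2, 3, 0, 4]
  pop 5: indeg[1]->0 | ready=[1] | order so far=[2, 3, 0, 4, 5]
  pop 1: no out-edges | ready=[] | order so far=[2, 3, 0, 4, 5, 1]
  Result: [2, 3, 0, 4, 5, 1]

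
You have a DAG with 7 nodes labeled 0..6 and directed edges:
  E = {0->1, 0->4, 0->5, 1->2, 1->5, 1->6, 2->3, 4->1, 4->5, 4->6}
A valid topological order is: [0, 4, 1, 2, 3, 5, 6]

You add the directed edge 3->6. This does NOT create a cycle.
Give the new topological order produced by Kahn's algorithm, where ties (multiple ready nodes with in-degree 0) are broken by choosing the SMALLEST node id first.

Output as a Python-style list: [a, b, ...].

Old toposort: [0, 4, 1, 2, 3, 5, 6]
Added edge: 3->6
Position of 3 (4) < position of 6 (6). Old order still valid.
Run Kahn's algorithm (break ties by smallest node id):
  initial in-degrees: [0, 2, 1, 1, 1, 3, 3]
  ready (indeg=0): [0]
  pop 0: indeg[1]->1; indeg[4]->0; indeg[5]->2 | ready=[4] | order so far=[0]
  pop 4: indeg[1]->0; indeg[5]->1; indeg[6]->2 | ready=[1] | order so far=[0, 4]
  pop 1: indeg[2]->0; indeg[5]->0; indeg[6]->1 | ready=[2, 5] | order so far=[0, 4, 1]
  pop 2: indeg[3]->0 | ready=[3, 5] | order so far=[0, 4, 1, 2]
  pop 3: indeg[6]->0 | ready=[5, 6] | order so far=[0, 4, 1, 2, 3]
  pop 5: no out-edges | ready=[6] | order so far=[0, 4, 1, 2, 3, 5]
  pop 6: no out-edges | ready=[] | order so far=[0, 4, 1, 2, 3, 5, 6]
  Result: [0, 4, 1, 2, 3, 5, 6]

Answer: [0, 4, 1, 2, 3, 5, 6]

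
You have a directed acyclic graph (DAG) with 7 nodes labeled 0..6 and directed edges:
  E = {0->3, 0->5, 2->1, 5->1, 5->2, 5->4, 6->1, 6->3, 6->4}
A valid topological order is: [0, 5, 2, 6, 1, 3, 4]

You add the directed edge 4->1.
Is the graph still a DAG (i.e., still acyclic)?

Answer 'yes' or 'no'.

Answer: yes

Derivation:
Given toposort: [0, 5, 2, 6, 1, 3, 4]
Position of 4: index 6; position of 1: index 4
New edge 4->1: backward (u after v in old order)
Backward edge: old toposort is now invalid. Check if this creates a cycle.
Does 1 already reach 4? Reachable from 1: [1]. NO -> still a DAG (reorder needed).
Still a DAG? yes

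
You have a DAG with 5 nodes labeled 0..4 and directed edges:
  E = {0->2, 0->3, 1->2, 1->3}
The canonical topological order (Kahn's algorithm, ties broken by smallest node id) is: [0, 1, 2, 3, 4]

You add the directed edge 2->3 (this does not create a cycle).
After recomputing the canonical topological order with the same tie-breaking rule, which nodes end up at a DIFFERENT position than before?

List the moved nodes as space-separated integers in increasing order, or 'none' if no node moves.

Old toposort: [0, 1, 2, 3, 4]
Added edge 2->3
Recompute Kahn (smallest-id tiebreak):
  initial in-degrees: [0, 0, 2, 3, 0]
  ready (indeg=0): [0, 1, 4]
  pop 0: indeg[2]->1; indeg[3]->2 | ready=[1, 4] | order so far=[0]
  pop 1: indeg[2]->0; indeg[3]->1 | ready=[2, 4] | order so far=[0, 1]
  pop 2: indeg[3]->0 | ready=[3, 4] | order so far=[0, 1, 2]
  pop 3: no out-edges | ready=[4] | order so far=[0, 1, 2, 3]
  pop 4: no out-edges | ready=[] | order so far=[0, 1, 2, 3, 4]
New canonical toposort: [0, 1, 2, 3, 4]
Compare positions:
  Node 0: index 0 -> 0 (same)
  Node 1: index 1 -> 1 (same)
  Node 2: index 2 -> 2 (same)
  Node 3: index 3 -> 3 (same)
  Node 4: index 4 -> 4 (same)
Nodes that changed position: none

Answer: none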